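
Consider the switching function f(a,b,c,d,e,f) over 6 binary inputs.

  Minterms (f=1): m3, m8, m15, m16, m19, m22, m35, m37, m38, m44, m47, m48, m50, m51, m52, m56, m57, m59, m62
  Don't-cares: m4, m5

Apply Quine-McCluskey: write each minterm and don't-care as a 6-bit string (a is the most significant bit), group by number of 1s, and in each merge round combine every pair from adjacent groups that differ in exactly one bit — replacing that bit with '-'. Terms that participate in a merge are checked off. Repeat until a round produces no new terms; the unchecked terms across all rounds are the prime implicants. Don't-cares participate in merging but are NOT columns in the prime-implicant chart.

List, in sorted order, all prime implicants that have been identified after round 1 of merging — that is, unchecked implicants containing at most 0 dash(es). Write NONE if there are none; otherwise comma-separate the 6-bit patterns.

size-2^0 implicants → 000011(✓)  000100(✓)  000101(✓)  001000  001111(✓)  010000(✓)  010011(✓)  010110  100011(✓)  100101(✓)  100110  101100  101111(✓)  110000(✓)  110010(✓)  110011(✓)  110100(✓)  111000(✓)  111001(✓)  111011(✓)  111110
size-2^1 implicants → -00011(✓)  -00101  -01111  -10000  -10011(✓)  0-0011(✓)  00010-  1-0011(✓)  11-000  11-011  110-00  1100-0  11001-  1110-1  11100-
size-2^2 implicants → --0011
Unchecked terms (primes): --0011, -00101, -01111, -10000, 00010-, 001000, 010110, 100110, 101100, 11-000, 11-011, 110-00, 1100-0, 11001-, 1110-1, 11100-, 111110

001000, 010110, 100110, 101100, 111110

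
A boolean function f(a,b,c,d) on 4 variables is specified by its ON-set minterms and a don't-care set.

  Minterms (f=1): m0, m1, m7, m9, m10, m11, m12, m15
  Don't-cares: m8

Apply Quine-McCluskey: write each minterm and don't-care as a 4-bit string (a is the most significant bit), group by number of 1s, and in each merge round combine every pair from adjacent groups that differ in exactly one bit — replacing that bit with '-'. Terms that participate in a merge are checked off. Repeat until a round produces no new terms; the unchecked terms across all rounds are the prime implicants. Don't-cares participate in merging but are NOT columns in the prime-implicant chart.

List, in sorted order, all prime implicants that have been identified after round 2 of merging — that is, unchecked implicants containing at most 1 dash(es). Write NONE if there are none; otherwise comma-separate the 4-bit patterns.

size-2^0 implicants → 0000(✓)  0001(✓)  0111(✓)  1000(✓)  1001(✓)  1010(✓)  1011(✓)  1100(✓)  1111(✓)
size-2^1 implicants → -000(✓)  -001(✓)  -111  000-(✓)  1-00  1-11  10-0(✓)  10-1(✓)  100-(✓)  101-(✓)
size-2^2 implicants → -00-  10--
Unchecked terms (primes): -00-, -111, 1-00, 1-11, 10--

-111, 1-00, 1-11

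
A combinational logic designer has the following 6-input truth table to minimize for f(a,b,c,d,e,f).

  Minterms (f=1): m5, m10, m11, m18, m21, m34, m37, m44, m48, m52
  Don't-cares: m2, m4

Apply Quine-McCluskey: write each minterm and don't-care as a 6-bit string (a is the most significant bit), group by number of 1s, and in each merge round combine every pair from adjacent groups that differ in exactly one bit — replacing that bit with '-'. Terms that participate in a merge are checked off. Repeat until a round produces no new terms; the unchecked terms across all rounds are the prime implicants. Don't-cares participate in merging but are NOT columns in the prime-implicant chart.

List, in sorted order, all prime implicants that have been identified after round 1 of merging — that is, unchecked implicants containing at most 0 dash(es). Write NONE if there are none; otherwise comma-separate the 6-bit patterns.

101100

Round 0: 000010✓ 000100✓ 000101✓ 001010✓ 001011✓ 010010✓ 010101✓ 100010✓ 100101✓ 101100 110000✓ 110100✓
Round 1: -00010 -00101 0-0010 0-0101 00-010 00010- 00101- 110-00
PIs = {-00010, -00101, 0-0010, 0-0101, 00-010, 00010-, 00101-, 101100, 110-00}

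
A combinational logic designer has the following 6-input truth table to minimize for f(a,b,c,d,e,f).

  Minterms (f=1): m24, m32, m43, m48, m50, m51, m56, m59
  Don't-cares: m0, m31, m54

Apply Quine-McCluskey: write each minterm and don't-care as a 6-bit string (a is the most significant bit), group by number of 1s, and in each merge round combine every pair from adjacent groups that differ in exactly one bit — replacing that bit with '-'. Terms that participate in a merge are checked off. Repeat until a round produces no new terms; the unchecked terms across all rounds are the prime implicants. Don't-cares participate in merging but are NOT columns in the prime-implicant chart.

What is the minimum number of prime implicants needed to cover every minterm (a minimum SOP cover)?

4

size-2^0 implicants → 000000(✓)  011000(✓)  011111  100000(✓)  101011(✓)  110000(✓)  110010(✓)  110011(✓)  110110(✓)  111000(✓)  111011(✓)
size-2^1 implicants → -00000  -11000  1-0000  1-1011  11-000  11-011  110-10  1100-0  11001-
Unchecked terms (primes): -00000, -11000, 011111, 1-0000, 1-1011, 11-000, 11-011, 110-10, 1100-0, 11001-
Minterm coverage:
  m24 ⊆ -11000 [E]
  m32 ⊆ -00000,1-0000
  m43 ⊆ 1-1011 [E]
  m48 ⊆ 1-0000,11-000,1100-0
  m50 ⊆ 110-10,1100-0,11001-
  m51 ⊆ 11-011,11001-
  m56 ⊆ -11000,11-000
  m59 ⊆ 1-1011,11-011
E = {-11000, 1-1011}
Petrick residual → 1-0000, 11001-
Cover = bcd'e'f' + ac'd'e'f' + acd'ef + abc'd'e  |cover|=4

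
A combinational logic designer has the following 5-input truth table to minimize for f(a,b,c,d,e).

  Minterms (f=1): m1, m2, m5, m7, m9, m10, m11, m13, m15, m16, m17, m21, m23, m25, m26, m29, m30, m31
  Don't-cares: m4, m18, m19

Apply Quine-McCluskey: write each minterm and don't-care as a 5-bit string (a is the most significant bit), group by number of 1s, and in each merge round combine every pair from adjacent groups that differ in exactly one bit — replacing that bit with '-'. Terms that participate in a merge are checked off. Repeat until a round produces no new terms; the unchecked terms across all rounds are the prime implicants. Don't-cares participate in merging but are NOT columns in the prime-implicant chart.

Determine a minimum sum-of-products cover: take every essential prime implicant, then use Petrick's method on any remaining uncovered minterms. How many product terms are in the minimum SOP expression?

Round 0: 00001✓ 00010✓ 00100✓ 00101✓ 00111✓ 01001✓ 01010✓ 01011✓ 01101✓ 01111✓ 10000✓ 10001✓ 10010✓ 10011✓ 10101✓ 10111✓ 11001✓ 11010✓ 11101✓ 11110✓ 11111✓
Round 1: -0001✓ -0010✓ -0101✓ -0111✓ -1001✓ -1010✓ -1101✓ -1111✓ 0-001✓ 0-010✓ 0-101✓ 0-111✓ 00-01✓ 001-1✓ 0010- 01-01✓ 01-11✓ 010-1✓ 0101- 011-1✓ 1-001✓ 1-010✓ 1-101✓ 1-111✓ 10-01✓ 10-11✓ 100-0✓ 100-1✓ 1000-✓ 1001-✓ 101-1✓ 11-01✓ 11-10 111-1✓ 1111-
Round 2: --001✓ --010 --101✓ --111✓ -0-01✓ -01-1✓ -1-01✓ -11-1✓ 0--01✓ 0-1-1✓ 01--1 1--01✓ 1-1-1✓ 10--1 100--
Round 3: ---01 --1-1
PIs = {---01, --010, --1-1, 0010-, 01--1, 0101-, 10--1, 100--, 11-10, 1111-}
Coverage chart:
  m1: ---01 ←essential
  m2: --010 ←essential
  m5: ---01,--1-1,0010-
  m7: --1-1 ←essential
  m9: ---01,01--1
  m10: --010,0101-
  m11: 01--1,0101-
  m13: ---01,--1-1,01--1
  m15: --1-1,01--1
  m16: 100-- ←essential
  m17: ---01,10--1,100--
  m21: ---01,--1-1,10--1
  m23: --1-1,10--1
  m25: ---01 ←essential
  m26: --010,11-10
  m29: ---01,--1-1
  m30: 11-10,1111-
  m31: --1-1,1111-
Essential: ---01, --010, --1-1, 100--
Petrick residual → 01--1, 11-10
Min cover (6 terms): d'e + c'de' + ce + a'be + ab'c' + abde'

6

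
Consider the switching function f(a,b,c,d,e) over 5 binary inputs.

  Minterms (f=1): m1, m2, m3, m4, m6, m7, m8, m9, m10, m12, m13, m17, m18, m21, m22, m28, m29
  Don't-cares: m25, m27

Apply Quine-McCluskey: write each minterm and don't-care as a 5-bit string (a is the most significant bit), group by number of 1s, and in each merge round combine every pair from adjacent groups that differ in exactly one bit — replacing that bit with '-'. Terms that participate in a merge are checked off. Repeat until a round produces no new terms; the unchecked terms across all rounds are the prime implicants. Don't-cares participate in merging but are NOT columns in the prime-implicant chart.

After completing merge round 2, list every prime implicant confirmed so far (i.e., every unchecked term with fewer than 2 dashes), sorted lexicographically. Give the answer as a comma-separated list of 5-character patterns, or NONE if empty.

[col 0] 00001*, 00010*, 00011*, 00100*, 00110*, 00111*, 01000*, 01001*, 01010*, 01100*, 01101*, 10001*, 10010*, 10101*, 10110*, 11001*, 11011*, 11100*, 11101*
[col 1] -0001*, -0010*, -0110*, -1001*, -1100*, -1101*, 0-001*, 0-010, 0-100, 00-10*, 00-11*, 000-1, 0001-*, 001-0, 0011-*, 01-00*, 01-01*, 010-0, 0100-*, 0110-*, 1-001*, 1-101*, 10-01*, 10-10*, 11-01*, 110-1, 1110-*
[col 2] --001, -0-10, -1-01, -110-, 00-1-, 01-0-, 1--01
Prime implicants: --001, -0-10, -1-01, -110-, 0-010, 0-100, 00-1-, 000-1, 001-0, 01-0-, 010-0, 1--01, 110-1

0-010, 0-100, 000-1, 001-0, 010-0, 110-1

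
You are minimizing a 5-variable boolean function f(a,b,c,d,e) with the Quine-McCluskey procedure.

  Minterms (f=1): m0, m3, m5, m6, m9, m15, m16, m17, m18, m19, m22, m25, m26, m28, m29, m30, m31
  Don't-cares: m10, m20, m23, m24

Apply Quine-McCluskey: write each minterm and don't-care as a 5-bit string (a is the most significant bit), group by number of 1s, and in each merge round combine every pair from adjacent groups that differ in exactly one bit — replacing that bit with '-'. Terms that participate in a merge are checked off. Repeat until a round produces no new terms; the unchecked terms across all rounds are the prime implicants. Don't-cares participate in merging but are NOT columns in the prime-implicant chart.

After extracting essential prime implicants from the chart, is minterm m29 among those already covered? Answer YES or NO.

Round 0: 00000✓ 00011✓ 00101 00110✓ 01001✓ 01010✓ 01111✓ 10000✓ 10001✓ 10010✓ 10011✓ 10100✓ 10110✓ 10111✓ 11000✓ 11001✓ 11010✓ 11100✓ 11101✓ 11110✓ 11111✓
Round 1: -0000 -0011 -0110 -1001 -1010 -1111 1-000✓ 1-001✓ 1-010✓ 1-100✓ 1-110✓ 1-111✓ 10-00✓ 10-10✓ 10-11✓ 100-0✓ 100-1✓ 1000-✓ 1001-✓ 101-0✓ 1011-✓ 11-00✓ 11-01✓ 11-10✓ 110-0✓ 1100-✓ 111-0✓ 111-1✓ 1110-✓ 1111-✓
Round 2: 1--00✓ 1--10✓ 1-0-0✓ 1-00- 1-1-0✓ 1-11- 10--0✓ 10-1- 100-- 11--0✓ 11-0- 111--
Round 3: 1---0
PIs = {-0000, -0011, -0110, -1001, -1010, -1111, 00101, 1---0, 1-00-, 1-11-, 10-1-, 100--, 11-0-, 111--}
Coverage chart:
  m0: -0000 ←essential
  m3: -0011 ←essential
  m5: 00101 ←essential
  m6: -0110 ←essential
  m9: -1001 ←essential
  m15: -1111 ←essential
  m16: -0000,1---0,1-00-,100--
  m17: 1-00-,100--
  m18: 1---0,10-1-,100--
  m19: -0011,10-1-,100--
  m22: -0110,1---0,1-11-,10-1-
  m25: -1001,1-00-,11-0-
  m26: -1010,1---0
  m28: 1---0,11-0-,111--
  m29: 11-0-,111--
  m30: 1---0,1-11-,111--
  m31: -1111,1-11-,111--
Essential: -0000, -0011, -0110, -1001, -1111, 00101

NO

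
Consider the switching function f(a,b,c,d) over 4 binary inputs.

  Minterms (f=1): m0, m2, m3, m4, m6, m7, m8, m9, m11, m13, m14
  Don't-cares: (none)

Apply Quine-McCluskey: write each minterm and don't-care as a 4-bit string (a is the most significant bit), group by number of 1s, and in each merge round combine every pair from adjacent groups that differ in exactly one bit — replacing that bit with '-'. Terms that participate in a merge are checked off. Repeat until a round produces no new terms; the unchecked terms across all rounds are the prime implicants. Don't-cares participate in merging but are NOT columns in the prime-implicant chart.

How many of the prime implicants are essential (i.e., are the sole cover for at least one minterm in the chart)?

[col 0] 0000*, 0010*, 0011*, 0100*, 0110*, 0111*, 1000*, 1001*, 1011*, 1101*, 1110*
[col 1] -000, -011, -110, 0-00*, 0-10*, 0-11*, 00-0*, 001-*, 01-0*, 011-*, 1-01, 10-1, 100-
[col 2] 0--0, 0-1-
Prime implicants: -000, -011, -110, 0--0, 0-1-, 1-01, 10-1, 100-
PI chart (minterm → PIs covering it):
  0 | -000,0--0
  2 | 0--0,0-1-
  3 | -011,0-1-
  4 | 0--0  (sole → essential)
  6 | -110,0--0,0-1-
  7 | 0-1-  (sole → essential)
  8 | -000,100-
  9 | 1-01,10-1,100-
  11 | -011,10-1
  13 | 1-01  (sole → essential)
  14 | -110  (sole → essential)
Essential prime implicants: -110, 0--0, 0-1-, 1-01

4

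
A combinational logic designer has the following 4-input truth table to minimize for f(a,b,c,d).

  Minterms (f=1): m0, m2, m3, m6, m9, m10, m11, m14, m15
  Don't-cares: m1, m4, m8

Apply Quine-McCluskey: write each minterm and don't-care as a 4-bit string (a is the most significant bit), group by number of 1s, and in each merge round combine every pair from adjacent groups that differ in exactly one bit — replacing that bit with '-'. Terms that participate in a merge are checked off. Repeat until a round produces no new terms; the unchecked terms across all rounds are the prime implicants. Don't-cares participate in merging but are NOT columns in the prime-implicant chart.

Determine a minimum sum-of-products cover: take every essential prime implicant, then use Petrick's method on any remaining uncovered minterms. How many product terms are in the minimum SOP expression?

[col 0] 0000*, 0001*, 0010*, 0011*, 0100*, 0110*, 1000*, 1001*, 1010*, 1011*, 1110*, 1111*
[col 1] -000*, -001*, -010*, -011*, -110*, 0-00*, 0-10*, 00-0*, 00-1*, 000-*, 001-*, 01-0*, 1-10*, 1-11*, 10-0*, 10-1*, 100-*, 101-*, 111-*
[col 2] --10, -0-0*, -0-1*, -00-*, -01-*, 0--0, 00--*, 1-1-, 10--*
[col 3] -0--
Prime implicants: --10, -0--, 0--0, 1-1-
PI chart (minterm → PIs covering it):
  0 | -0--,0--0
  2 | --10,-0--,0--0
  3 | -0--  (sole → essential)
  6 | --10,0--0
  9 | -0--  (sole → essential)
  10 | --10,-0--,1-1-
  11 | -0--,1-1-
  14 | --10,1-1-
  15 | 1-1-  (sole → essential)
Essential prime implicants: -0--, 1-1-
Petrick residual → --10
Minimum SOP uses 3 PIs: cd' + b' + ac

3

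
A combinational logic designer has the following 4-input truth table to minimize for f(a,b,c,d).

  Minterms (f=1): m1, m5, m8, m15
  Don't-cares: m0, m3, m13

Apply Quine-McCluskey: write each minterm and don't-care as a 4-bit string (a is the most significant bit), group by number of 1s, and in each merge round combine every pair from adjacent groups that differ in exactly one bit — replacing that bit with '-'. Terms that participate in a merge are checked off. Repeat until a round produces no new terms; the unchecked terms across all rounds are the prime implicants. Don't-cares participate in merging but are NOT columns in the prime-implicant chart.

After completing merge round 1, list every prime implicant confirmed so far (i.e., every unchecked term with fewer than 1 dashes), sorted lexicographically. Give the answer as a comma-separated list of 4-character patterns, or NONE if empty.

Round 0: 0000✓ 0001✓ 0011✓ 0101✓ 1000✓ 1101✓ 1111✓
Round 1: -000 -101 0-01 00-1 000- 11-1
PIs = {-000, -101, 0-01, 00-1, 000-, 11-1}

NONE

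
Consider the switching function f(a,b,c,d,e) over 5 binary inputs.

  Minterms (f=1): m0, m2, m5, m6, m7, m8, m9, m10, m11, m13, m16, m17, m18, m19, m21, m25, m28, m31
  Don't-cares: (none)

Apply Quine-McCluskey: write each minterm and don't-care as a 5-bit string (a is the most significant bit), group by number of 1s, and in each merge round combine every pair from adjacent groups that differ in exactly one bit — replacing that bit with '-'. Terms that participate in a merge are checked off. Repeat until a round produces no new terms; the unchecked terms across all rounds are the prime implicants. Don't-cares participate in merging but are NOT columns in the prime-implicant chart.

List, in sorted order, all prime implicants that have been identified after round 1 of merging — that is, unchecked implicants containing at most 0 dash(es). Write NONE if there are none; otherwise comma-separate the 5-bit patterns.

11100, 11111

Round 0: 00000✓ 00010✓ 00101✓ 00110✓ 00111✓ 01000✓ 01001✓ 01010✓ 01011✓ 01101✓ 10000✓ 10001✓ 10010✓ 10011✓ 10101✓ 11001✓ 11100 11111
Round 1: -0000✓ -0010✓ -0101 -1001 0-000✓ 0-010✓ 0-101 00-10 000-0✓ 001-1 0011- 01-01 010-0✓ 010-1✓ 0100-✓ 0101-✓ 1-001 10-01 100-0✓ 100-1✓ 1000-✓ 1001-✓
Round 2: -00-0 0-0-0 010-- 100--
PIs = {-00-0, -0101, -1001, 0-0-0, 0-101, 00-10, 001-1, 0011-, 01-01, 010--, 1-001, 10-01, 100--, 11100, 11111}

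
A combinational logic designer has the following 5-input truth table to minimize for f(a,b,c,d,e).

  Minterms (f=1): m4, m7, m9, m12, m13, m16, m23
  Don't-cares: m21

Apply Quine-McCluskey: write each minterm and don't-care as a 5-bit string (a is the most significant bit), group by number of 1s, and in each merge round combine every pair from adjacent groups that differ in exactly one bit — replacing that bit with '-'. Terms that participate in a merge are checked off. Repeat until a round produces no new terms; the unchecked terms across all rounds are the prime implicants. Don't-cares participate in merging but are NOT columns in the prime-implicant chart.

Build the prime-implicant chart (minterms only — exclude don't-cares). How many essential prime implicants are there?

4

[col 0] 00100*, 00111*, 01001*, 01100*, 01101*, 10000, 10101*, 10111*
[col 1] -0111, 0-100, 01-01, 0110-, 101-1
Prime implicants: -0111, 0-100, 01-01, 0110-, 10000, 101-1
PI chart (minterm → PIs covering it):
  4 | 0-100  (sole → essential)
  7 | -0111  (sole → essential)
  9 | 01-01  (sole → essential)
  12 | 0-100,0110-
  13 | 01-01,0110-
  16 | 10000  (sole → essential)
  23 | -0111,101-1
Essential prime implicants: -0111, 0-100, 01-01, 10000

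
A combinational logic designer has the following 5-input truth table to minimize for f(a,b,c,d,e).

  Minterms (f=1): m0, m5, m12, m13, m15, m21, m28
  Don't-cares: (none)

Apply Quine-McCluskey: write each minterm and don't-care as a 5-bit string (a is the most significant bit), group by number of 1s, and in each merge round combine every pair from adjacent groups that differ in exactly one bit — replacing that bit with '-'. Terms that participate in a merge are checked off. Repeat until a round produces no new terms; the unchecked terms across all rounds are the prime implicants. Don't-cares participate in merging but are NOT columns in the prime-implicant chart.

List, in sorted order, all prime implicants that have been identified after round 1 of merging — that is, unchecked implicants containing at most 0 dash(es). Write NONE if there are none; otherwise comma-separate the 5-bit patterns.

[col 0] 00000, 00101*, 01100*, 01101*, 01111*, 10101*, 11100*
[col 1] -0101, -1100, 0-101, 011-1, 0110-
Prime implicants: -0101, -1100, 0-101, 00000, 011-1, 0110-

00000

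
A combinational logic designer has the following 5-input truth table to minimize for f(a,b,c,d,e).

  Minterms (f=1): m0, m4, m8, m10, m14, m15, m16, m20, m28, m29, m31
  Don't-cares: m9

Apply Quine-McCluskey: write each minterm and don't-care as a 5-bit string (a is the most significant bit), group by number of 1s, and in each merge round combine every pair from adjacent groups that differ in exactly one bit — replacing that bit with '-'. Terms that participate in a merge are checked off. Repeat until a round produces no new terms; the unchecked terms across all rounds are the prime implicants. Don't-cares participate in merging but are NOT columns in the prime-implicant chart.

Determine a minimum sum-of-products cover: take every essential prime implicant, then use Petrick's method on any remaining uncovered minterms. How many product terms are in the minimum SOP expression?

5

[col 0] 00000*, 00100*, 01000*, 01001*, 01010*, 01110*, 01111*, 10000*, 10100*, 11100*, 11101*, 11111*
[col 1] -0000*, -0100*, -1111, 0-000, 00-00*, 01-10, 010-0, 0100-, 0111-, 1-100, 10-00*, 111-1, 1110-
[col 2] -0-00
Prime implicants: -0-00, -1111, 0-000, 01-10, 010-0, 0100-, 0111-, 1-100, 111-1, 1110-
PI chart (minterm → PIs covering it):
  0 | -0-00,0-000
  4 | -0-00  (sole → essential)
  8 | 0-000,010-0,0100-
  10 | 01-10,010-0
  14 | 01-10,0111-
  15 | -1111,0111-
  16 | -0-00  (sole → essential)
  20 | -0-00,1-100
  28 | 1-100,1110-
  29 | 111-1,1110-
  31 | -1111,111-1
Essential prime implicants: -0-00
Petrick residual → -1111, 0-000, 01-10, 1110-
Minimum SOP uses 5 PIs: b'd'e' + bcde + a'c'd'e' + a'bde' + abcd'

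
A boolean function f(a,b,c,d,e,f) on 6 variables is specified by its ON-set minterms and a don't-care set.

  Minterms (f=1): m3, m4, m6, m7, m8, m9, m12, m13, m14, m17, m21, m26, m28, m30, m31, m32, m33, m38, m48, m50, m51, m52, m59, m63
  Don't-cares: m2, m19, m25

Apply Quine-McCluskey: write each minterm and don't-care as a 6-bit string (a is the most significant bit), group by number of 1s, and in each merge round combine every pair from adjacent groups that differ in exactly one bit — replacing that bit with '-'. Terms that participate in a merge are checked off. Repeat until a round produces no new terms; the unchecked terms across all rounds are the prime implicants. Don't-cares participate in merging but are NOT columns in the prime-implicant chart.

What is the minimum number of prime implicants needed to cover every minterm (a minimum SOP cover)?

Round 0: 000010✓ 000011✓ 000100✓ 000110✓ 000111✓ 001000✓ 001001✓ 001100✓ 001101✓ 001110✓ 010001✓ 010011✓ 010101✓ 011001✓ 011010✓ 011100✓ 011110✓ 011111✓ 100000✓ 100001✓ 100110✓ 110000✓ 110010✓ 110011✓ 110100✓ 111011✓ 111111✓
Round 1: -00110 -10011 -11111 0-0011 0-1001 0-1100✓ 0-1110✓ 00-100✓ 00-110✓ 000-10✓ 000-11✓ 00001-✓ 0001-0✓ 00011-✓ 001-00✓ 001-01✓ 00100-✓ 0011-0✓ 00110-✓ 01-001 010-01 0100-1 011-10 0111-0✓ 01111- 1-0000 10000- 11-011 110-00 1100-0 11001- 111-11
Round 2: 0-11-0 00-1-0 000-1- 001-0-
PIs = {-00110, -10011, -11111, 0-0011, 0-1001, 0-11-0, 00-1-0, 000-1-, 001-0-, 01-001, 010-01, 0100-1, 011-10, 01111-, 1-0000, 10000-, 11-011, 110-00, 1100-0, 11001-, 111-11}
Coverage chart:
  m3: 0-0011,000-1-
  m4: 00-1-0 ←essential
  m6: -00110,00-1-0,000-1-
  m7: 000-1- ←essential
  m8: 001-0- ←essential
  m9: 0-1001,001-0-
  m12: 0-11-0,00-1-0,001-0-
  m13: 001-0- ←essential
  m14: 0-11-0,00-1-0
  m17: 01-001,010-01,0100-1
  m21: 010-01 ←essential
  m26: 011-10 ←essential
  m28: 0-11-0 ←essential
  m30: 0-11-0,011-10,01111-
  m31: -11111,01111-
  m32: 1-0000,10000-
  m33: 10000- ←essential
  m38: -00110 ←essential
  m48: 1-0000,110-00,1100-0
  m50: 1100-0,11001-
  m51: -10011,11-011,11001-
  m52: 110-00 ←essential
  m59: 11-011,111-11
  m63: -11111,111-11
Essential: -00110, 0-11-0, 00-1-0, 000-1-, 001-0-, 010-01, 011-10, 10000-, 110-00
Petrick residual → -11111, 11-011, 1100-0
Min cover (12 terms): b'c'def' + bcdef + a'cdf' + a'b'df' + a'b'c'e + a'b'ce' + a'bc'e'f + a'bcef' + ab'c'd'e' + abd'ef + abc'e'f' + abc'd'f'

12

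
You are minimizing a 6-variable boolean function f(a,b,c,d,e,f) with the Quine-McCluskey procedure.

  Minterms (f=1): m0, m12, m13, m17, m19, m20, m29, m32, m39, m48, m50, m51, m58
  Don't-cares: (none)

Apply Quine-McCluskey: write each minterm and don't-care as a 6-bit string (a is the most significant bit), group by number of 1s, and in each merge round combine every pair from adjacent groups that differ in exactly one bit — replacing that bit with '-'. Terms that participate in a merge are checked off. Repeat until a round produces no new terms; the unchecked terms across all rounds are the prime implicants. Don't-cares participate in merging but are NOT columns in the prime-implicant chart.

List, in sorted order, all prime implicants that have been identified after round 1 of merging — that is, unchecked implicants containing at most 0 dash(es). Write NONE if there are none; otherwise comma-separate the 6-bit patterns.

010100, 100111

Round 0: 000000✓ 001100✓ 001101✓ 010001✓ 010011✓ 010100 011101✓ 100000✓ 100111 110000✓ 110010✓ 110011✓ 111010✓
Round 1: -00000 -10011 0-1101 00110- 0100-1 1-0000 11-010 1100-0 11001-
PIs = {-00000, -10011, 0-1101, 00110-, 0100-1, 010100, 1-0000, 100111, 11-010, 1100-0, 11001-}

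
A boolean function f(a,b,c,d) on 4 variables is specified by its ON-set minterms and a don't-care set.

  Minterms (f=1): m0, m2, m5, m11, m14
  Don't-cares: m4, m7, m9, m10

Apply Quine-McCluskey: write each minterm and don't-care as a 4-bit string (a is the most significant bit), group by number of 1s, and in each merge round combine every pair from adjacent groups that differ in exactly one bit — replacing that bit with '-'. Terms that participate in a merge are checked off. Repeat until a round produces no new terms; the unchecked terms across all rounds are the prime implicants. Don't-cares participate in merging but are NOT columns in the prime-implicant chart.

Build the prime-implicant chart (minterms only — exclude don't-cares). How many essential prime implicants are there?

1

Round 0: 0000✓ 0010✓ 0100✓ 0101✓ 0111✓ 1001✓ 1010✓ 1011✓ 1110✓
Round 1: -010 0-00 00-0 01-1 010- 1-10 10-1 101-
PIs = {-010, 0-00, 00-0, 01-1, 010-, 1-10, 10-1, 101-}
Coverage chart:
  m0: 0-00,00-0
  m2: -010,00-0
  m5: 01-1,010-
  m11: 10-1,101-
  m14: 1-10 ←essential
Essential: 1-10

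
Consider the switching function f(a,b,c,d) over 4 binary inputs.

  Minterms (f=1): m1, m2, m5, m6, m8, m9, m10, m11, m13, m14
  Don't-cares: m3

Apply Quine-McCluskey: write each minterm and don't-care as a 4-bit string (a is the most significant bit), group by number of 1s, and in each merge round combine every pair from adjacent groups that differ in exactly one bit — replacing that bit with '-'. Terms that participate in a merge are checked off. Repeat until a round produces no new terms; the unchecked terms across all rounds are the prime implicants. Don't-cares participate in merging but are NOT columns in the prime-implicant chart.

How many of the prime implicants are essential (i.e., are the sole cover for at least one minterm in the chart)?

Round 0: 0001✓ 0010✓ 0011✓ 0101✓ 0110✓ 1000✓ 1001✓ 1010✓ 1011✓ 1101✓ 1110✓
Round 1: -001✓ -010✓ -011✓ -101✓ -110✓ 0-01✓ 0-10✓ 00-1✓ 001-✓ 1-01✓ 1-10✓ 10-0✓ 10-1✓ 100-✓ 101-✓
Round 2: --01 --10 -0-1 -01- 10--
PIs = {--01, --10, -0-1, -01-, 10--}
Coverage chart:
  m1: --01,-0-1
  m2: --10,-01-
  m5: --01 ←essential
  m6: --10 ←essential
  m8: 10-- ←essential
  m9: --01,-0-1,10--
  m10: --10,-01-,10--
  m11: -0-1,-01-,10--
  m13: --01 ←essential
  m14: --10 ←essential
Essential: --01, --10, 10--

3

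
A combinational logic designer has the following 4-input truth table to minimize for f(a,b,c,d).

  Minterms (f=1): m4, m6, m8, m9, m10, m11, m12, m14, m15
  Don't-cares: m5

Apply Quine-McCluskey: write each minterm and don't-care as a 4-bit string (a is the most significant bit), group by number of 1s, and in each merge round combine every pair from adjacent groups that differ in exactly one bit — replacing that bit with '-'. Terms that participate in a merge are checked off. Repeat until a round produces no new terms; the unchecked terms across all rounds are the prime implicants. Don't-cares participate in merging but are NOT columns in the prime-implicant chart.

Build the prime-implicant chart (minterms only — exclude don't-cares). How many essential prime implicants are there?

3

[col 0] 0100*, 0101*, 0110*, 1000*, 1001*, 1010*, 1011*, 1100*, 1110*, 1111*
[col 1] -100*, -110*, 01-0*, 010-, 1-00*, 1-10*, 1-11*, 10-0*, 10-1*, 100-*, 101-*, 11-0*, 111-*
[col 2] -1-0, 1--0, 1-1-, 10--
Prime implicants: -1-0, 010-, 1--0, 1-1-, 10--
PI chart (minterm → PIs covering it):
  4 | -1-0,010-
  6 | -1-0  (sole → essential)
  8 | 1--0,10--
  9 | 10--  (sole → essential)
  10 | 1--0,1-1-,10--
  11 | 1-1-,10--
  12 | -1-0,1--0
  14 | -1-0,1--0,1-1-
  15 | 1-1-  (sole → essential)
Essential prime implicants: -1-0, 1-1-, 10--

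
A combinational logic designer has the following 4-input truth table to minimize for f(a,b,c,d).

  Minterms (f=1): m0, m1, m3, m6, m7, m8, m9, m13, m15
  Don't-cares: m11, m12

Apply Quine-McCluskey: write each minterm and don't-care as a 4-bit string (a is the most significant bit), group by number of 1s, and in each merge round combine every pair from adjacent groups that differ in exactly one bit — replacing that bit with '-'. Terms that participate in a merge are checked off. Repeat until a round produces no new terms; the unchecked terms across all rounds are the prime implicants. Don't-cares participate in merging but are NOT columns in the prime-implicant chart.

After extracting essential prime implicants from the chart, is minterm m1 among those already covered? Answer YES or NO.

YES

Round 0: 0000✓ 0001✓ 0011✓ 0110✓ 0111✓ 1000✓ 1001✓ 1011✓ 1100✓ 1101✓ 1111✓
Round 1: -000✓ -001✓ -011✓ -111✓ 0-11✓ 00-1✓ 000-✓ 011- 1-00✓ 1-01✓ 1-11✓ 10-1✓ 100-✓ 11-1✓ 110-✓
Round 2: --11 -0-1 -00- 1--1 1-0-
PIs = {--11, -0-1, -00-, 011-, 1--1, 1-0-}
Coverage chart:
  m0: -00- ←essential
  m1: -0-1,-00-
  m3: --11,-0-1
  m6: 011- ←essential
  m7: --11,011-
  m8: -00-,1-0-
  m9: -0-1,-00-,1--1,1-0-
  m13: 1--1,1-0-
  m15: --11,1--1
Essential: -00-, 011-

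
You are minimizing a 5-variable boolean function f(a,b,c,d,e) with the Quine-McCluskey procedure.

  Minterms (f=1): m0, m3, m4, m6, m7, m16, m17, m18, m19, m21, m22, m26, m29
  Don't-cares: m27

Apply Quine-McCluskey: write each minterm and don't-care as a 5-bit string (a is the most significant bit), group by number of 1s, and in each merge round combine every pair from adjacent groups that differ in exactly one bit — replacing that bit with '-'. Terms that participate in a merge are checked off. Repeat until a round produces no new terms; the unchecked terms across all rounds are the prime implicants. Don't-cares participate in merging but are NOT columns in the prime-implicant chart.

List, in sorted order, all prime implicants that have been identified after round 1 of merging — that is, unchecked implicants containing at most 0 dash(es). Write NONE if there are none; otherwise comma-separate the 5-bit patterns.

Round 0: 00000✓ 00011✓ 00100✓ 00110✓ 00111✓ 10000✓ 10001✓ 10010✓ 10011✓ 10101✓ 10110✓ 11010✓ 11011✓ 11101✓
Round 1: -0000 -0011 -0110 00-00 00-11 001-0 0011- 1-010✓ 1-011✓ 1-101 10-01 10-10 100-0✓ 100-1✓ 1000-✓ 1001-✓ 1101-✓
Round 2: 1-01- 100--
PIs = {-0000, -0011, -0110, 00-00, 00-11, 001-0, 0011-, 1-01-, 1-101, 10-01, 10-10, 100--}

NONE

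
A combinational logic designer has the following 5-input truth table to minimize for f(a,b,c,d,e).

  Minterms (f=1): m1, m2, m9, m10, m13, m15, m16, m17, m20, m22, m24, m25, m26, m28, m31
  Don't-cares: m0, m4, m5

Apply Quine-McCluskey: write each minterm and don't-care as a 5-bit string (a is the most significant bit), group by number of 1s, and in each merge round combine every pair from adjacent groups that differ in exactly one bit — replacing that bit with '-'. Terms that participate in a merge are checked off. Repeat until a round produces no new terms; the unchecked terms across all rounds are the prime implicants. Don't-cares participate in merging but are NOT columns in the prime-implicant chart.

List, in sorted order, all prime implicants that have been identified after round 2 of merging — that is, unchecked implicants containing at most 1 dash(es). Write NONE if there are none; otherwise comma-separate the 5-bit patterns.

-1010, -1111, 0-010, 000-0, 011-1, 101-0, 110-0

Round 0: 00000✓ 00001✓ 00010✓ 00100✓ 00101✓ 01001✓ 01010✓ 01101✓ 01111✓ 10000✓ 10001✓ 10100✓ 10110✓ 11000✓ 11001✓ 11010✓ 11100✓ 11111✓
Round 1: -0000✓ -0001✓ -0100✓ -1001✓ -1010 -1111 0-001✓ 0-010 0-101✓ 00-00✓ 00-01✓ 000-0 0000-✓ 0010-✓ 01-01✓ 011-1 1-000✓ 1-001✓ 1-100✓ 10-00✓ 1000-✓ 101-0 11-00✓ 110-0 1100-✓
Round 2: --001 -0-00 -000- 0--01 00-0- 1--00 1-00-
PIs = {--001, -0-00, -000-, -1010, -1111, 0--01, 0-010, 00-0-, 000-0, 011-1, 1--00, 1-00-, 101-0, 110-0}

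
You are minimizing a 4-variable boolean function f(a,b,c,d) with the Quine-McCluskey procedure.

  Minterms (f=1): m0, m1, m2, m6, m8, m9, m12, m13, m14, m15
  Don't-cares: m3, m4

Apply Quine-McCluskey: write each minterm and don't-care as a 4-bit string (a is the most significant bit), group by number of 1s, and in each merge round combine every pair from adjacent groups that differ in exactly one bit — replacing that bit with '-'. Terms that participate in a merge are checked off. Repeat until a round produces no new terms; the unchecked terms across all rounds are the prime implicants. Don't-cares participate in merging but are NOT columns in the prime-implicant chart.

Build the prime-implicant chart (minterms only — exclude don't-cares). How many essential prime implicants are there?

1

[col 0] 0000*, 0001*, 0010*, 0011*, 0100*, 0110*, 1000*, 1001*, 1100*, 1101*, 1110*, 1111*
[col 1] -000*, -001*, -100*, -110*, 0-00*, 0-10*, 00-0*, 00-1*, 000-*, 001-*, 01-0*, 1-00*, 1-01*, 100-*, 11-0*, 11-1*, 110-*, 111-*
[col 2] --00, -00-, -1-0, 0--0, 00--, 1-0-, 11--
Prime implicants: --00, -00-, -1-0, 0--0, 00--, 1-0-, 11--
PI chart (minterm → PIs covering it):
  0 | --00,-00-,0--0,00--
  1 | -00-,00--
  2 | 0--0,00--
  6 | -1-0,0--0
  8 | --00,-00-,1-0-
  9 | -00-,1-0-
  12 | --00,-1-0,1-0-,11--
  13 | 1-0-,11--
  14 | -1-0,11--
  15 | 11--  (sole → essential)
Essential prime implicants: 11--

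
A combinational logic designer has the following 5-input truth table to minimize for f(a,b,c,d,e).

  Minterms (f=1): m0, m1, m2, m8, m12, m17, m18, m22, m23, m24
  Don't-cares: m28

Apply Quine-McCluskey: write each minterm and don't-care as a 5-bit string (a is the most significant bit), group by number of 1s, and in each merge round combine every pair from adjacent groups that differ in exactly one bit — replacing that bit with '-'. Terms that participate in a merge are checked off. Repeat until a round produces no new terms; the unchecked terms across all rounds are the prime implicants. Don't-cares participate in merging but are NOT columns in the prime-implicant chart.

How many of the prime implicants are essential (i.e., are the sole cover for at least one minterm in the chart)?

3

Round 0: 00000✓ 00001✓ 00010✓ 01000✓ 01100✓ 10001✓ 10010✓ 10110✓ 10111✓ 11000✓ 11100✓
Round 1: -0001 -0010 -1000✓ -1100✓ 0-000 000-0 0000- 01-00✓ 10-10 1011- 11-00✓
Round 2: -1-00
PIs = {-0001, -0010, -1-00, 0-000, 000-0, 0000-, 10-10, 1011-}
Coverage chart:
  m0: 0-000,000-0,0000-
  m1: -0001,0000-
  m2: -0010,000-0
  m8: -1-00,0-000
  m12: -1-00 ←essential
  m17: -0001 ←essential
  m18: -0010,10-10
  m22: 10-10,1011-
  m23: 1011- ←essential
  m24: -1-00 ←essential
Essential: -0001, -1-00, 1011-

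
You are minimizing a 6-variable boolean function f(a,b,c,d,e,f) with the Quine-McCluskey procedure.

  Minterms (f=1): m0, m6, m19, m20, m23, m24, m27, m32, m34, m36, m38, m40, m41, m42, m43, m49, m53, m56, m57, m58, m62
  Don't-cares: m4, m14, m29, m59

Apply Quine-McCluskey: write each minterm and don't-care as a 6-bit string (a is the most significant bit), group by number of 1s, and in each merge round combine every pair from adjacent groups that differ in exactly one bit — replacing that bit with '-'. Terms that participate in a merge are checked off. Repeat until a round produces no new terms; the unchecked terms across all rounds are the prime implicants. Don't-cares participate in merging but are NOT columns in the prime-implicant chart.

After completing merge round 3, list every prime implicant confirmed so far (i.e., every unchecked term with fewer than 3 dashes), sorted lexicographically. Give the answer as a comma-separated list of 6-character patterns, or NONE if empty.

size-2^0 implicants → 000000(✓)  000100(✓)  000110(✓)  001110(✓)  010011(✓)  010100(✓)  010111(✓)  011000(✓)  011011(✓)  011101  100000(✓)  100010(✓)  100100(✓)  100110(✓)  101000(✓)  101001(✓)  101010(✓)  101011(✓)  110001(✓)  110101(✓)  111000(✓)  111001(✓)  111010(✓)  111011(✓)  111110(✓)
size-2^1 implicants → -00000(✓)  -00100(✓)  -00110(✓)  -11000  -11011  0-0100  00-110  000-00(✓)  0001-0(✓)  01-011  010-11  1-1000(✓)  1-1001(✓)  1-1010(✓)  1-1011(✓)  10-000(✓)  10-010(✓)  100-00(✓)  100-10(✓)  1000-0(✓)  1001-0(✓)  1010-0(✓)  1010-1(✓)  10100-(✓)  10101-(✓)  11-001  110-01  111-10  1110-0(✓)  1110-1(✓)  11100-(✓)  11101-(✓)
size-2^2 implicants → -00-00  -001-0  1-10-0(✓)  1-10-1(✓)  1-100-(✓)  1-101-(✓)  10-0-0  100--0  1010--(✓)  1110--(✓)
size-2^3 implicants → 1-10--
Unchecked terms (primes): -00-00, -001-0, -11000, -11011, 0-0100, 00-110, 01-011, 010-11, 011101, 1-10--, 10-0-0, 100--0, 11-001, 110-01, 111-10

-00-00, -001-0, -11000, -11011, 0-0100, 00-110, 01-011, 010-11, 011101, 10-0-0, 100--0, 11-001, 110-01, 111-10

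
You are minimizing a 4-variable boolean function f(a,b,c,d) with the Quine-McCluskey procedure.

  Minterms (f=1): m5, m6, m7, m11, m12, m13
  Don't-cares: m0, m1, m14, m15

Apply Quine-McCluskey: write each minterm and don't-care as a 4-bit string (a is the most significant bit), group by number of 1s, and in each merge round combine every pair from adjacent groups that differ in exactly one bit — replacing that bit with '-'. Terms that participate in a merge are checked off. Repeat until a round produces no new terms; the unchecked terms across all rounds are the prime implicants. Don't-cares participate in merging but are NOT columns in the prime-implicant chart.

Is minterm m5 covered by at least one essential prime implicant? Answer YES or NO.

[col 0] 0000*, 0001*, 0101*, 0110*, 0111*, 1011*, 1100*, 1101*, 1110*, 1111*
[col 1] -101*, -110*, -111*, 0-01, 000-, 01-1*, 011-*, 1-11, 11-0*, 11-1*, 110-*, 111-*
[col 2] -1-1, -11-, 11--
Prime implicants: -1-1, -11-, 0-01, 000-, 1-11, 11--
PI chart (minterm → PIs covering it):
  5 | -1-1,0-01
  6 | -11-  (sole → essential)
  7 | -1-1,-11-
  11 | 1-11  (sole → essential)
  12 | 11--  (sole → essential)
  13 | -1-1,11--
Essential prime implicants: -11-, 1-11, 11--

NO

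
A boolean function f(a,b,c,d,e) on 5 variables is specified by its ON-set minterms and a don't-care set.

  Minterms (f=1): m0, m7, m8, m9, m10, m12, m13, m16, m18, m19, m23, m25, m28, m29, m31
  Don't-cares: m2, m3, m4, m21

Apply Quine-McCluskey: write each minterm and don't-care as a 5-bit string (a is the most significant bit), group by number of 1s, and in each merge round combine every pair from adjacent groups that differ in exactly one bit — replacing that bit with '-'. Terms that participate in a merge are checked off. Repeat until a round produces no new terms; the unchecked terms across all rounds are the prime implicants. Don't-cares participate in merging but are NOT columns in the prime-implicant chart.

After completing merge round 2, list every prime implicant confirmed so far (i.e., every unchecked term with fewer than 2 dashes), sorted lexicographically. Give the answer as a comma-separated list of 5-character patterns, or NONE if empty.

[col 0] 00000*, 00010*, 00011*, 00100*, 00111*, 01000*, 01001*, 01010*, 01100*, 01101*, 10000*, 10010*, 10011*, 10101*, 10111*, 11001*, 11100*, 11101*, 11111*
[col 1] -0000*, -0010*, -0011*, -0111*, -1001*, -1100*, -1101*, 0-000*, 0-010*, 0-100*, 00-00*, 00-11*, 000-0*, 0001-*, 01-00*, 01-01*, 010-0*, 0100-*, 0110-*, 1-101*, 1-111*, 10-11*, 100-0*, 1001-*, 101-1*, 11-01*, 111-1*, 1110-*
[col 2] -0-11, -00-0, -001-, -1-01, -110-, 0--00, 0-0-0, 01-0-, 1-1-1
Prime implicants: -0-11, -00-0, -001-, -1-01, -110-, 0--00, 0-0-0, 01-0-, 1-1-1

NONE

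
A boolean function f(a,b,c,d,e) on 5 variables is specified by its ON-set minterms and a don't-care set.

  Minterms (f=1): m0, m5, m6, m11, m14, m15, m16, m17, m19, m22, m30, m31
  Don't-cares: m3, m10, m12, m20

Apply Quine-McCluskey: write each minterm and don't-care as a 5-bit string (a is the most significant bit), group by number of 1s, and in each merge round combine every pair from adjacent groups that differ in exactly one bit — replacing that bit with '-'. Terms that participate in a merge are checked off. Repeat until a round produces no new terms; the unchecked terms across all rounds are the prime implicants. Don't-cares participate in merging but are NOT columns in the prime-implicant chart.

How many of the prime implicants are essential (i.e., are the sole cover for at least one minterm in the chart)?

4

Round 0: 00000✓ 00011✓ 00101 00110✓ 01010✓ 01011✓ 01100✓ 01110✓ 01111✓ 10000✓ 10001✓ 10011✓ 10100✓ 10110✓ 11110✓ 11111✓
Round 1: -0000 -0011 -0110✓ -1110✓ -1111✓ 0-011 0-110✓ 01-10✓ 01-11✓ 0101-✓ 011-0 0111-✓ 1-110✓ 10-00 100-1 1000- 101-0 1111-✓
Round 2: --110 -111- 01-1-
PIs = {--110, -0000, -0011, -111-, 0-011, 00101, 01-1-, 011-0, 10-00, 100-1, 1000-, 101-0}
Coverage chart:
  m0: -0000 ←essential
  m5: 00101 ←essential
  m6: --110 ←essential
  m11: 0-011,01-1-
  m14: --110,-111-,01-1-,011-0
  m15: -111-,01-1-
  m16: -0000,10-00,1000-
  m17: 100-1,1000-
  m19: -0011,100-1
  m22: --110,101-0
  m30: --110,-111-
  m31: -111- ←essential
Essential: --110, -0000, -111-, 00101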